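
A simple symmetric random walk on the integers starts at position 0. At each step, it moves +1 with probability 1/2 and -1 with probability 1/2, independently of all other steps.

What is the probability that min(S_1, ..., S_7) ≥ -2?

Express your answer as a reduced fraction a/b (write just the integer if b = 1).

Let f(t,s) = #length-t paths at position s with S_1..S_t all ≥ -2.
f(t,s) = f(t-1,s-1) + f(t-1,s+1) for s ≥ -2; f(t,s) = 0 for s < -2.
t=0: f(0,0)=1
t=1: f(1,-1)=1 f(1,1)=1
t=2: f(2,-2)=1 f(2,0)=2 f(2,2)=1
t=3: f(3,-1)=3 f(3,1)=3 f(3,3)=1
t=4: f(4,-2)=3 f(4,0)=6 f(4,2)=4 f(4,4)=1
t=5: f(5,-1)=9 f(5,1)=10 f(5,3)=5 f(5,5)=1
t=6: f(6,-2)=9 f(6,0)=19 f(6,2)=15 f(6,4)=6 f(6,6)=1
t=7: f(7,-1)=28 f(7,1)=34 f(7,3)=21 f(7,5)=7 f(7,7)=1
Σ_s f(7,s) = 91
P = 91/128 = 91/128

Answer: 91/128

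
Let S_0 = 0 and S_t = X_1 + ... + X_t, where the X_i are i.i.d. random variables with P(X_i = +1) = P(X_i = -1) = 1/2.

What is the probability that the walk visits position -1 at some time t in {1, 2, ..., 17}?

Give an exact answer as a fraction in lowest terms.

Count via complement. Let g(t,s) = #length-t paths at position s with S_1..S_t all ≠ -1.
g(t,s) = g(t-1,s-1) + g(t-1,s+1) for s ≠ -1; g(t,-1) = 0.
t=0: g(0,0)=1
t=1: g(1,1)=1
t=2: g(2,0)=1 g(2,2)=1
t=3: g(3,1)=2 g(3,3)=1
t=4: g(4,0)=2 g(4,2)=3 g(4,4)=1
t=5: g(5,1)=5 g(5,3)=4 g(5,5)=1
t=6: g(6,0)=5 g(6,2)=9 g(6,4)=5 g(6,6)=1
t=7: g(7,1)=14 g(7,3)=14 g(7,5)=6 g(7,7)=1
t=8: g(8,0)=14 g(8,2)=28 g(8,4)=20 g(8,6)=7 g(8,8)=1
t=9: g(9,1)=42 g(9,3)=48 g(9,5)=27 g(9,7)=8 g(9,9)=1
t=10: g(10,0)=42 g(10,2)=90 g(10,4)=75 g(10,6)=35 g(10,8)=9 g(10,10)=1
t=11: g(11,1)=132 g(11,3)=165 g(11,5)=110 g(11,7)=44 g(11,9)=10 g(11,11)=1
t=12: g(12,0)=132 g(12,2)=297 g(12,4)=275 g(12,6)=154 g(12,8)=54 g(12,10)=11 g(12,12)=1
t=13: g(13,1)=429 g(13,3)=572 g(13,5)=429 g(13,7)=208 g(13,9)=65 g(13,11)=12 g(13,13)=1
t=14: g(14,0)=429 g(14,2)=1001 g(14,4)=1001 g(14,6)=637 g(14,8)=273 g(14,10)=77 g(14,12)=13 g(14,14)=1
t=15: g(15,1)=1430 g(15,3)=2002 g(15,5)=1638 g(15,7)=910 g(15,9)=350 g(15,11)=90 g(15,13)=14 g(15,15)=1
t=16: g(16,0)=1430 g(16,2)=3432 g(16,4)=3640 g(16,6)=2548 g(16,8)=1260 g(16,10)=440 g(16,12)=104 g(16,14)=15 g(16,16)=1
t=17: g(17,1)=4862 g(17,3)=7072 g(17,5)=6188 g(17,7)=3808 g(17,9)=1700 g(17,11)=544 g(17,13)=119 g(17,15)=16 g(17,17)=1
Paths never hitting -1: Σ_s g(17,s) = 24310
Paths hitting -1: 2^17 - 24310 = 106762
P = 106762/131072 = 53381/65536

Answer: 53381/65536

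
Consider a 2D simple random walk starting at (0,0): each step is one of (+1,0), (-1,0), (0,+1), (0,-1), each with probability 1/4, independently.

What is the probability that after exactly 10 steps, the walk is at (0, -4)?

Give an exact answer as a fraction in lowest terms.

Answer: 225/16384

Derivation:
Let h be the number of horizontal steps (so 10-h are vertical). To end at (0,-4) need (h+0)/2 right-steps and ((10-h)-4)/2 up-steps.
Sum over h with 0 ≤ h ≤ 6, h ≡ 0 (mod 2), 10-h ≡ 0 (mod 2):
h=0: C(10,0)·C(0,0)·C(10,3) = 1·1·120 = 120
h=2: C(10,2)·C(2,1)·C(8,2) = 45·2·28 = 2520
h=4: C(10,4)·C(4,2)·C(6,1) = 210·6·6 = 7560
h=6: C(10,6)·C(6,3)·C(4,0) = 210·20·1 = 4200
Total favorable: 14400
Total paths: 4^10 = 1048576
P = 14400/1048576 = 225/16384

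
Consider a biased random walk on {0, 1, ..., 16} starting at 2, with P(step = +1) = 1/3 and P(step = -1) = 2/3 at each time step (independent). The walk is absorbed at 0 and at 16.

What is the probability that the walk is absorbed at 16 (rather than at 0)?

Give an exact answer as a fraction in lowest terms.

Biased walk: p = 1/3, q = 2/3, r = q/p = 2
Gambler's ruin: P(hit 16 before 0 | start at 2) = (1 - r^a)/(1 - r^N)
r^2 = 4; r^16 = 65536
P = (1 - 4) / (1 - 65536) = -3 / -65535 = 1/21845

Answer: 1/21845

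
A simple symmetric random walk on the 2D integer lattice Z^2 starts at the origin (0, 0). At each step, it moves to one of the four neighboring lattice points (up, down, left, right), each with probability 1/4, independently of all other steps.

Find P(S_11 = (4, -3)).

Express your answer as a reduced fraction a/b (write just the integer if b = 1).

Answer: 12705/2097152

Derivation:
Let h be the number of horizontal steps (so 11-h are vertical). To end at (4,-3) need (h+4)/2 right-steps and ((11-h)-3)/2 up-steps.
Sum over h with 4 ≤ h ≤ 8, h ≡ 0 (mod 2), 11-h ≡ 1 (mod 2):
h=4: C(11,4)·C(4,4)·C(7,2) = 330·1·21 = 6930
h=6: C(11,6)·C(6,5)·C(5,1) = 462·6·5 = 13860
h=8: C(11,8)·C(8,6)·C(3,0) = 165·28·1 = 4620
Total favorable: 25410
Total paths: 4^11 = 4194304
P = 25410/4194304 = 12705/2097152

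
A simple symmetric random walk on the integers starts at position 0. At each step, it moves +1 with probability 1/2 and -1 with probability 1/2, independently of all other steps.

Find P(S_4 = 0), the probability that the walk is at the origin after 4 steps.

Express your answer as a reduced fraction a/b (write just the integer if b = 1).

To return to 0 after 4 steps: need exactly 2 steps of +1 and 2 of -1.
Favorable paths: C(4,2) = 6
Total paths: 2^4 = 16
P = 6/16 = 3/8

Answer: 3/8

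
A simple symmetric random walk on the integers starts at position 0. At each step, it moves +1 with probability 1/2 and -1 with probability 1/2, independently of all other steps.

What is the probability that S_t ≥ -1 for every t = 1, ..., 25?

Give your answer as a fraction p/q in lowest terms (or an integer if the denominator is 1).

Let f(t,s) = #length-t paths at position s with S_1..S_t all ≥ -1.
f(t,s) = f(t-1,s-1) + f(t-1,s+1) for s ≥ -1; f(t,s) = 0 for s < -1.
t=0: f(0,0)=1
t=1: f(1,-1)=1 f(1,1)=1
t=2: f(2,0)=2 f(2,2)=1
t=3: f(3,-1)=2 f(3,1)=3 f(3,3)=1
t=4: f(4,0)=5 f(4,2)=4 f(4,4)=1
t=5: f(5,-1)=5 f(5,1)=9 f(5,3)=5 f(5,5)=1
t=6: f(6,0)=14 f(6,2)=14 f(6,4)=6 f(6,6)=1
t=7: f(7,-1)=14 f(7,1)=28 f(7,3)=20 f(7,5)=7 f(7,7)=1
t=8: f(8,0)=42 f(8,2)=48 f(8,4)=27 f(8,6)=8 f(8,8)=1
t=9: f(9,-1)=42 f(9,1)=90 f(9,3)=75 f(9,5)=35 f(9,7)=9 f(9,9)=1
t=10: f(10,0)=132 f(10,2)=165 f(10,4)=110 f(10,6)=44 f(10,8)=10 f(10,10)=1
t=11: f(11,-1)=132 f(11,1)=297 f(11,3)=275 f(11,5)=154 f(11,7)=54 f(11,9)=11 f(11,11)=1
t=12: f(12,0)=429 f(12,2)=572 f(12,4)=429 f(12,6)=208 f(12,8)=65 f(12,10)=12 f(12,12)=1
t=13: f(13,-1)=429 f(13,1)=1001 f(13,3)=1001 f(13,5)=637 f(13,7)=273 f(13,9)=77 f(13,11)=13 f(13,13)=1
t=14: f(14,0)=1430 f(14,2)=2002 f(14,4)=1638 f(14,6)=910 f(14,8)=350 f(14,10)=90 f(14,12)=14 f(14,14)=1
t=15: f(15,-1)=1430 f(15,1)=3432 f(15,3)=3640 f(15,5)=2548 f(15,7)=1260 f(15,9)=440 f(15,11)=104 f(15,13)=15 f(15,15)=1
t=16: f(16,0)=4862 f(16,2)=7072 f(16,4)=6188 f(16,6)=3808 f(16,8)=1700 f(16,10)=544 f(16,12)=119 f(16,14)=16 f(16,16)=1
t=17: f(17,-1)=4862 f(17,1)=11934 f(17,3)=13260 f(17,5)=9996 f(17,7)=5508 f(17,9)=2244 f(17,11)=663 f(17,13)=135 f(17,15)=17 f(17,17)=1
t=18: f(18,0)=16796 f(18,2)=25194 f(18,4)=23256 f(18,6)=15504 f(18,8)=7752 f(18,10)=2907 f(18,12)=798 f(18,14)=152 f(18,16)=18 f(18,18)=1
t=19: f(19,-1)=16796 f(19,1)=41990 f(19,3)=48450 f(19,5)=38760 f(19,7)=23256 f(19,9)=10659 f(19,11)=3705 f(19,13)=950 f(19,15)=170 f(19,17)=19 f(19,19)=1
t=20: f(20,0)=58786 f(20,2)=90440 f(20,4)=87210 f(20,6)=62016 f(20,8)=33915 f(20,10)=14364 f(20,12)=4655 f(20,14)=1120 f(20,16)=189 f(20,18)=20 f(20,20)=1
t=21: f(21,-1)=58786 f(21,1)=149226 f(21,3)=177650 f(21,5)=149226 f(21,7)=95931 f(21,9)=48279 f(21,11)=19019 f(21,13)=5775 f(21,15)=1309 f(21,17)=209 f(21,19)=21 f(21,21)=1
t=22: f(22,0)=208012 f(22,2)=326876 f(22,4)=326876 f(22,6)=245157 f(22,8)=144210 f(22,10)=67298 f(22,12)=24794 f(22,14)=7084 f(22,16)=1518 f(22,18)=230 f(22,20)=22 f(22,22)=1
t=23: f(23,-1)=208012 f(23,1)=534888 f(23,3)=653752 f(23,5)=572033 f(23,7)=389367 f(23,9)=211508 f(23,11)=92092 f(23,13)=31878 f(23,15)=8602 f(23,17)=1748 f(23,19)=252 f(23,21)=23 f(23,23)=1
t=24: f(24,0)=742900 f(24,2)=1188640 f(24,4)=1225785 f(24,6)=961400 f(24,8)=600875 f(24,10)=303600 f(24,12)=123970 f(24,14)=40480 f(24,16)=10350 f(24,18)=2000 f(24,20)=275 f(24,22)=24 f(24,24)=1
t=25: f(25,-1)=742900 f(25,1)=1931540 f(25,3)=2414425 f(25,5)=2187185 f(25,7)=1562275 f(25,9)=904475 f(25,11)=427570 f(25,13)=164450 f(25,15)=50830 f(25,17)=12350 f(25,19)=2275 f(25,21)=299 f(25,23)=25 f(25,25)=1
Σ_s f(25,s) = 10400600
P = 10400600/33554432 = 1300075/4194304

Answer: 1300075/4194304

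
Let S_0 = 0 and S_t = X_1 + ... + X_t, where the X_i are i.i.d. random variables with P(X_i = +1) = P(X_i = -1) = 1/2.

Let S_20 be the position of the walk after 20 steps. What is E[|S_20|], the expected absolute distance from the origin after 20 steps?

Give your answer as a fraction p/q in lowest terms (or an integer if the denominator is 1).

Answer: 230945/65536

Derivation:
S_20 takes values m ≡ 0 (mod 2) with |m| ≤ 20; P(S_20=m) = C(20,(20+m)/2)/2^20.
Total paths: 2^20 = 1048576
Distribution: P(S=-20)=1/1048576, P(S=-18)=20/1048576, P(S=-16)=190/1048576, P(S=-14)=1140/1048576, P(S=-12)=4845/1048576, P(S=-10)=15504/1048576, P(S=-8)=38760/1048576, P(S=-6)=77520/1048576, P(S=-4)=125970/1048576, P(S=-2)=167960/1048576, P(S=0)=184756/1048576, P(S=2)=167960/1048576, P(S=4)=125970/1048576, P(S=6)=77520/1048576, P(S=8)=38760/1048576, P(S=10)=15504/1048576, P(S=12)=4845/1048576, P(S=14)=1140/1048576, P(S=16)=190/1048576, P(S=18)=20/1048576, P(S=20)=1/1048576
E[|S_20|] = Σ_m |m|·P(S_20=m) = 3695120/1048576 = 230945/65536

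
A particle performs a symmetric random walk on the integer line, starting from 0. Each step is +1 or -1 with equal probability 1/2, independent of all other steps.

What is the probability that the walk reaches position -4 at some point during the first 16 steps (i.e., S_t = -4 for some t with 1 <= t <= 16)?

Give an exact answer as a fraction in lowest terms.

Count via complement. Let g(t,s) = #length-t paths at position s with S_1..S_t all ≠ -4.
g(t,s) = g(t-1,s-1) + g(t-1,s+1) for s ≠ -4; g(t,-4) = 0.
t=0: g(0,0)=1
t=1: g(1,-1)=1 g(1,1)=1
t=2: g(2,-2)=1 g(2,0)=2 g(2,2)=1
t=3: g(3,-3)=1 g(3,-1)=3 g(3,1)=3 g(3,3)=1
t=4: g(4,-2)=4 g(4,0)=6 g(4,2)=4 g(4,4)=1
t=5: g(5,-3)=4 g(5,-1)=10 g(5,1)=10 g(5,3)=5 g(5,5)=1
t=6: g(6,-2)=14 g(6,0)=20 g(6,2)=15 g(6,4)=6 g(6,6)=1
t=7: g(7,-3)=14 g(7,-1)=34 g(7,1)=35 g(7,3)=21 g(7,5)=7 g(7,7)=1
t=8: g(8,-2)=48 g(8,0)=69 g(8,2)=56 g(8,4)=28 g(8,6)=8 g(8,8)=1
t=9: g(9,-3)=48 g(9,-1)=117 g(9,1)=125 g(9,3)=84 g(9,5)=36 g(9,7)=9 g(9,9)=1
t=10: g(10,-2)=165 g(10,0)=242 g(10,2)=209 g(10,4)=120 g(10,6)=45 g(10,8)=10 g(10,10)=1
t=11: g(11,-3)=165 g(11,-1)=407 g(11,1)=451 g(11,3)=329 g(11,5)=165 g(11,7)=55 g(11,9)=11 g(11,11)=1
t=12: g(12,-2)=572 g(12,0)=858 g(12,2)=780 g(12,4)=494 g(12,6)=220 g(12,8)=66 g(12,10)=12 g(12,12)=1
t=13: g(13,-3)=572 g(13,-1)=1430 g(13,1)=1638 g(13,3)=1274 g(13,5)=714 g(13,7)=286 g(13,9)=78 g(13,11)=13 g(13,13)=1
t=14: g(14,-2)=2002 g(14,0)=3068 g(14,2)=2912 g(14,4)=1988 g(14,6)=1000 g(14,8)=364 g(14,10)=91 g(14,12)=14 g(14,14)=1
t=15: g(15,-3)=2002 g(15,-1)=5070 g(15,1)=5980 g(15,3)=4900 g(15,5)=2988 g(15,7)=1364 g(15,9)=455 g(15,11)=105 g(15,13)=15 g(15,15)=1
t=16: g(16,-2)=7072 g(16,0)=11050 g(16,2)=10880 g(16,4)=7888 g(16,6)=4352 g(16,8)=1819 g(16,10)=560 g(16,12)=120 g(16,14)=16 g(16,16)=1
Paths never hitting -4: Σ_s g(16,s) = 43758
Paths hitting -4: 2^16 - 43758 = 21778
P = 21778/65536 = 10889/32768

Answer: 10889/32768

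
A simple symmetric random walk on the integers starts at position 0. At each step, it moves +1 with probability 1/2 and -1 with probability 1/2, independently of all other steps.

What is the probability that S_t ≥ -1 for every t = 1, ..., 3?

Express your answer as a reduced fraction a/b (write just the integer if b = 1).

Let f(t,s) = #length-t paths at position s with S_1..S_t all ≥ -1.
f(t,s) = f(t-1,s-1) + f(t-1,s+1) for s ≥ -1; f(t,s) = 0 for s < -1.
t=0: f(0,0)=1
t=1: f(1,-1)=1 f(1,1)=1
t=2: f(2,0)=2 f(2,2)=1
t=3: f(3,-1)=2 f(3,1)=3 f(3,3)=1
Σ_s f(3,s) = 6
P = 6/8 = 3/4

Answer: 3/4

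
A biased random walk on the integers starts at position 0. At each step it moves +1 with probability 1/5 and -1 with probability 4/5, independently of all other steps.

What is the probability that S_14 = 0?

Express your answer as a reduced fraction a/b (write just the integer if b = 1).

To be at 0 after 14 steps: need exactly 7 steps of +1 and 7 of -1.
Number of such sequences: C(14,7) = 3432
Each has probability (1/5)^7 · (4/5)^7 = 16384/6103515625
P = 3432 · 16384/6103515625 = 56229888/6103515625

Answer: 56229888/6103515625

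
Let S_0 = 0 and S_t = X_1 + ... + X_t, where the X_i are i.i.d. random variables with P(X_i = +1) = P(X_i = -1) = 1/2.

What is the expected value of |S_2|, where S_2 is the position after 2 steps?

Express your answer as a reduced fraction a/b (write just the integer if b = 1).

S_2 takes values m ≡ 0 (mod 2) with |m| ≤ 2; P(S_2=m) = C(2,(2+m)/2)/2^2.
Total paths: 2^2 = 4
Distribution: P(S=-2)=1/4, P(S=0)=2/4, P(S=2)=1/4
E[|S_2|] = Σ_m |m|·P(S_2=m) = 4/4 = 1

Answer: 1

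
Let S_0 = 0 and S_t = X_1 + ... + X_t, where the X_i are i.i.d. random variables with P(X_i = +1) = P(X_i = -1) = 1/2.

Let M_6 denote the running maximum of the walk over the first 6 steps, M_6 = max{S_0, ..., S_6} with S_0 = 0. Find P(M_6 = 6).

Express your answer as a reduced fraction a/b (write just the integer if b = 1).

Let M_6 = max(S_0,...,S_6). Use the reflection principle: for j ≥ 1, #{paths with M_6 ≥ j} = #{S_6 ≥ j} + #{S_6 ≥ j+1}.
By reflection, #{M_6 ≥ 6} = #{S_6 ≥ 6} + #{S_6 ≥ 7} = 1 + 0 = 1.
#{M_6 ≥ 7} = #{S_6 ≥ 7} + #{S_6 ≥ 8} = 0 + 0 = 0.
#{M_6 = 6} = 1 - 0 = 1.
P(M_6 = 6) = 1/64 = 1/64

Answer: 1/64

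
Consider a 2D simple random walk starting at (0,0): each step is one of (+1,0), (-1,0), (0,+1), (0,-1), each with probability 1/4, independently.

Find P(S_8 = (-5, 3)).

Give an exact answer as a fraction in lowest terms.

Answer: 7/8192

Derivation:
Let h be the number of horizontal steps (so 8-h are vertical). To end at (-5,3) need (h-5)/2 right-steps and ((8-h)+3)/2 up-steps.
Sum over h with 5 ≤ h ≤ 5, h ≡ 1 (mod 2), 8-h ≡ 1 (mod 2):
h=5: C(8,5)·C(5,0)·C(3,3) = 56·1·1 = 56
Total favorable: 56
Total paths: 4^8 = 65536
P = 56/65536 = 7/8192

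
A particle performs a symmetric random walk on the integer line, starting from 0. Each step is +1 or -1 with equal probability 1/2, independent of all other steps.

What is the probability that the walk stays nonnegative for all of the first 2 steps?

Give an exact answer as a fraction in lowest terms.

Let f(t,s) = #length-t paths at position s with S_1..S_t all ≥ 0.
f(t,s) = f(t-1,s-1) + f(t-1,s+1) for s ≥ 0; f(t,s) = 0 for s < 0.
t=0: f(0,0)=1
t=1: f(1,1)=1
t=2: f(2,0)=1 f(2,2)=1
Σ_s f(2,s) = 2
P = 2/4 = 1/2

Answer: 1/2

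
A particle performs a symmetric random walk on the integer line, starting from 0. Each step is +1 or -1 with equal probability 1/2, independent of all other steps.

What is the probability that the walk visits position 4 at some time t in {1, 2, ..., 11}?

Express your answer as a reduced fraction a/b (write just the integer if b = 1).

Count via complement. Let g(t,s) = #length-t paths at position s with S_1..S_t all ≠ 4.
g(t,s) = g(t-1,s-1) + g(t-1,s+1) for s ≠ 4; g(t,4) = 0.
t=0: g(0,0)=1
t=1: g(1,-1)=1 g(1,1)=1
t=2: g(2,-2)=1 g(2,0)=2 g(2,2)=1
t=3: g(3,-3)=1 g(3,-1)=3 g(3,1)=3 g(3,3)=1
t=4: g(4,-4)=1 g(4,-2)=4 g(4,0)=6 g(4,2)=4
t=5: g(5,-5)=1 g(5,-3)=5 g(5,-1)=10 g(5,1)=10 g(5,3)=4
t=6: g(6,-6)=1 g(6,-4)=6 g(6,-2)=15 g(6,0)=20 g(6,2)=14
t=7: g(7,-7)=1 g(7,-5)=7 g(7,-3)=21 g(7,-1)=35 g(7,1)=34 g(7,3)=14
t=8: g(8,-8)=1 g(8,-6)=8 g(8,-4)=28 g(8,-2)=56 g(8,0)=69 g(8,2)=48
t=9: g(9,-9)=1 g(9,-7)=9 g(9,-5)=36 g(9,-3)=84 g(9,-1)=125 g(9,1)=117 g(9,3)=48
t=10: g(10,-10)=1 g(10,-8)=10 g(10,-6)=45 g(10,-4)=120 g(10,-2)=209 g(10,0)=242 g(10,2)=165
t=11: g(11,-11)=1 g(11,-9)=11 g(11,-7)=55 g(11,-5)=165 g(11,-3)=329 g(11,-1)=451 g(11,1)=407 g(11,3)=165
Paths never hitting 4: Σ_s g(11,s) = 1584
Paths hitting 4: 2^11 - 1584 = 464
P = 464/2048 = 29/128

Answer: 29/128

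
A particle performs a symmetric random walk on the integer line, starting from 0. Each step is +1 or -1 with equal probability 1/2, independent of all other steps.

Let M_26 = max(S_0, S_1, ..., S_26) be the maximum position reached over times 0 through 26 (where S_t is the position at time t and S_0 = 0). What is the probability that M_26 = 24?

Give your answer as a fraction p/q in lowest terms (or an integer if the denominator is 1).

Let M_26 = max(S_0,...,S_26). Use the reflection principle: for j ≥ 1, #{paths with M_26 ≥ j} = #{S_26 ≥ j} + #{S_26 ≥ j+1}.
By reflection, #{M_26 ≥ 24} = #{S_26 ≥ 24} + #{S_26 ≥ 25} = 27 + 1 = 28.
#{M_26 ≥ 25} = #{S_26 ≥ 25} + #{S_26 ≥ 26} = 1 + 1 = 2.
#{M_26 = 24} = 28 - 2 = 26.
P(M_26 = 24) = 26/67108864 = 13/33554432

Answer: 13/33554432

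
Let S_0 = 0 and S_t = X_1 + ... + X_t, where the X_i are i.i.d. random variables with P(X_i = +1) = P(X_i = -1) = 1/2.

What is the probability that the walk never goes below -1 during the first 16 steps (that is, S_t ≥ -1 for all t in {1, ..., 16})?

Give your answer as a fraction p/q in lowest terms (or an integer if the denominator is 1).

Answer: 12155/32768

Derivation:
Let f(t,s) = #length-t paths at position s with S_1..S_t all ≥ -1.
f(t,s) = f(t-1,s-1) + f(t-1,s+1) for s ≥ -1; f(t,s) = 0 for s < -1.
t=0: f(0,0)=1
t=1: f(1,-1)=1 f(1,1)=1
t=2: f(2,0)=2 f(2,2)=1
t=3: f(3,-1)=2 f(3,1)=3 f(3,3)=1
t=4: f(4,0)=5 f(4,2)=4 f(4,4)=1
t=5: f(5,-1)=5 f(5,1)=9 f(5,3)=5 f(5,5)=1
t=6: f(6,0)=14 f(6,2)=14 f(6,4)=6 f(6,6)=1
t=7: f(7,-1)=14 f(7,1)=28 f(7,3)=20 f(7,5)=7 f(7,7)=1
t=8: f(8,0)=42 f(8,2)=48 f(8,4)=27 f(8,6)=8 f(8,8)=1
t=9: f(9,-1)=42 f(9,1)=90 f(9,3)=75 f(9,5)=35 f(9,7)=9 f(9,9)=1
t=10: f(10,0)=132 f(10,2)=165 f(10,4)=110 f(10,6)=44 f(10,8)=10 f(10,10)=1
t=11: f(11,-1)=132 f(11,1)=297 f(11,3)=275 f(11,5)=154 f(11,7)=54 f(11,9)=11 f(11,11)=1
t=12: f(12,0)=429 f(12,2)=572 f(12,4)=429 f(12,6)=208 f(12,8)=65 f(12,10)=12 f(12,12)=1
t=13: f(13,-1)=429 f(13,1)=1001 f(13,3)=1001 f(13,5)=637 f(13,7)=273 f(13,9)=77 f(13,11)=13 f(13,13)=1
t=14: f(14,0)=1430 f(14,2)=2002 f(14,4)=1638 f(14,6)=910 f(14,8)=350 f(14,10)=90 f(14,12)=14 f(14,14)=1
t=15: f(15,-1)=1430 f(15,1)=3432 f(15,3)=3640 f(15,5)=2548 f(15,7)=1260 f(15,9)=440 f(15,11)=104 f(15,13)=15 f(15,15)=1
t=16: f(16,0)=4862 f(16,2)=7072 f(16,4)=6188 f(16,6)=3808 f(16,8)=1700 f(16,10)=544 f(16,12)=119 f(16,14)=16 f(16,16)=1
Σ_s f(16,s) = 24310
P = 24310/65536 = 12155/32768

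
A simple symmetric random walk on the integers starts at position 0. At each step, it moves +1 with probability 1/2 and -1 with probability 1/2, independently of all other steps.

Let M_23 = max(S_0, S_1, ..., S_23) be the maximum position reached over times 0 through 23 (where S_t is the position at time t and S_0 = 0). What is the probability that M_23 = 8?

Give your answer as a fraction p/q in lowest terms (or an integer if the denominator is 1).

Answer: 245157/8388608

Derivation:
Let M_23 = max(S_0,...,S_23). Use the reflection principle: for j ≥ 1, #{paths with M_23 ≥ j} = #{S_23 ≥ j} + #{S_23 ≥ j+1}.
By reflection, #{M_23 ≥ 8} = #{S_23 ≥ 8} + #{S_23 ≥ 9} = 390656 + 390656 = 781312.
#{M_23 ≥ 9} = #{S_23 ≥ 9} + #{S_23 ≥ 10} = 390656 + 145499 = 536155.
#{M_23 = 8} = 781312 - 536155 = 245157.
P(M_23 = 8) = 245157/8388608 = 245157/8388608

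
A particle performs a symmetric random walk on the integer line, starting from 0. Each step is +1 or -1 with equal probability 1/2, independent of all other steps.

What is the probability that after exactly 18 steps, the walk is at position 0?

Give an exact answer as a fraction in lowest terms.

Answer: 12155/65536

Derivation:
To return to 0 after 18 steps: need exactly 9 steps of +1 and 9 of -1.
Favorable paths: C(18,9) = 48620
Total paths: 2^18 = 262144
P = 48620/262144 = 12155/65536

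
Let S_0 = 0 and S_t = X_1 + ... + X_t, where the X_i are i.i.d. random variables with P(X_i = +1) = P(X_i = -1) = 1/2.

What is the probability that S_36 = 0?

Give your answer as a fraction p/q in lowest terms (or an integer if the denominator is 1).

To return to 0 after 36 steps: need exactly 18 steps of +1 and 18 of -1.
Favorable paths: C(36,18) = 9075135300
Total paths: 2^36 = 68719476736
P = 9075135300/68719476736 = 2268783825/17179869184

Answer: 2268783825/17179869184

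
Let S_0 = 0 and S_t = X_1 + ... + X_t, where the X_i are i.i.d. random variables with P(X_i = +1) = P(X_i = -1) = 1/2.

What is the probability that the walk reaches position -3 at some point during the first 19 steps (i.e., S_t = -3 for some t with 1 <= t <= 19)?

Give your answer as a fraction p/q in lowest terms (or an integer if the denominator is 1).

Answer: 131975/262144

Derivation:
Count via complement. Let g(t,s) = #length-t paths at position s with S_1..S_t all ≠ -3.
g(t,s) = g(t-1,s-1) + g(t-1,s+1) for s ≠ -3; g(t,-3) = 0.
t=0: g(0,0)=1
t=1: g(1,-1)=1 g(1,1)=1
t=2: g(2,-2)=1 g(2,0)=2 g(2,2)=1
t=3: g(3,-1)=3 g(3,1)=3 g(3,3)=1
t=4: g(4,-2)=3 g(4,0)=6 g(4,2)=4 g(4,4)=1
t=5: g(5,-1)=9 g(5,1)=10 g(5,3)=5 g(5,5)=1
t=6: g(6,-2)=9 g(6,0)=19 g(6,2)=15 g(6,4)=6 g(6,6)=1
t=7: g(7,-1)=28 g(7,1)=34 g(7,3)=21 g(7,5)=7 g(7,7)=1
t=8: g(8,-2)=28 g(8,0)=62 g(8,2)=55 g(8,4)=28 g(8,6)=8 g(8,8)=1
t=9: g(9,-1)=90 g(9,1)=117 g(9,3)=83 g(9,5)=36 g(9,7)=9 g(9,9)=1
t=10: g(10,-2)=90 g(10,0)=207 g(10,2)=200 g(10,4)=119 g(10,6)=45 g(10,8)=10 g(10,10)=1
t=11: g(11,-1)=297 g(11,1)=407 g(11,3)=319 g(11,5)=164 g(11,7)=55 g(11,9)=11 g(11,11)=1
t=12: g(12,-2)=297 g(12,0)=704 g(12,2)=726 g(12,4)=483 g(12,6)=219 g(12,8)=66 g(12,10)=12 g(12,12)=1
t=13: g(13,-1)=1001 g(13,1)=1430 g(13,3)=1209 g(13,5)=702 g(13,7)=285 g(13,9)=78 g(13,11)=13 g(13,13)=1
t=14: g(14,-2)=1001 g(14,0)=2431 g(14,2)=2639 g(14,4)=1911 g(14,6)=987 g(14,8)=363 g(14,10)=91 g(14,12)=14 g(14,14)=1
t=15: g(15,-1)=3432 g(15,1)=5070 g(15,3)=4550 g(15,5)=2898 g(15,7)=1350 g(15,9)=454 g(15,11)=105 g(15,13)=15 g(15,15)=1
t=16: g(16,-2)=3432 g(16,0)=8502 g(16,2)=9620 g(16,4)=7448 g(16,6)=4248 g(16,8)=1804 g(16,10)=559 g(16,12)=120 g(16,14)=16 g(16,16)=1
t=17: g(17,-1)=11934 g(17,1)=18122 g(17,3)=17068 g(17,5)=11696 g(17,7)=6052 g(17,9)=2363 g(17,11)=679 g(17,13)=136 g(17,15)=17 g(17,17)=1
t=18: g(18,-2)=11934 g(18,0)=30056 g(18,2)=35190 g(18,4)=28764 g(18,6)=17748 g(18,8)=8415 g(18,10)=3042 g(18,12)=815 g(18,14)=153 g(18,16)=18 g(18,18)=1
t=19: g(19,-1)=41990 g(19,1)=65246 g(19,3)=63954 g(19,5)=46512 g(19,7)=26163 g(19,9)=11457 g(19,11)=3857 g(19,13)=968 g(19,15)=171 g(19,17)=19 g(19,19)=1
Paths never hitting -3: Σ_s g(19,s) = 260338
Paths hitting -3: 2^19 - 260338 = 263950
P = 263950/524288 = 131975/262144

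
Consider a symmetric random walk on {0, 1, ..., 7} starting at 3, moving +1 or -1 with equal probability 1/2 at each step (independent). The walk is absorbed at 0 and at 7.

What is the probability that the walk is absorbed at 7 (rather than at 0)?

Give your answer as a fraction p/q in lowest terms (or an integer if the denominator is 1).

Answer: 3/7

Derivation:
Symmetric walk (p = 1/2): the harmonic-function argument gives P(hit 7 before 0 | start at 3) = a/N.
P = 3/7 = 3/7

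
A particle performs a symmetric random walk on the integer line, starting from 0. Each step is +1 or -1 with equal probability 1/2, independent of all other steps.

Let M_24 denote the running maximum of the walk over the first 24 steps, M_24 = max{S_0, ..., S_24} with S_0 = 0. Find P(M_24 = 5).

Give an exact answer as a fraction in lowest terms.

Let M_24 = max(S_0,...,S_24). Use the reflection principle: for j ≥ 1, #{paths with M_24 ≥ j} = #{S_24 ≥ j} + #{S_24 ≥ j+1}.
By reflection, #{M_24 ≥ 5} = #{S_24 ≥ 5} + #{S_24 ≥ 6} = 2579130 + 2579130 = 5158260.
#{M_24 ≥ 6} = #{S_24 ≥ 6} + #{S_24 ≥ 7} = 2579130 + 1271626 = 3850756.
#{M_24 = 5} = 5158260 - 3850756 = 1307504.
P(M_24 = 5) = 1307504/16777216 = 81719/1048576

Answer: 81719/1048576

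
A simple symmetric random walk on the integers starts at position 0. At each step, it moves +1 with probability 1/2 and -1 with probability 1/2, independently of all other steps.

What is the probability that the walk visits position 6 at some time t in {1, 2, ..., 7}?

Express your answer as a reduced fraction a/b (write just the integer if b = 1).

Count via complement. Let g(t,s) = #length-t paths at position s with S_1..S_t all ≠ 6.
g(t,s) = g(t-1,s-1) + g(t-1,s+1) for s ≠ 6; g(t,6) = 0.
t=0: g(0,0)=1
t=1: g(1,-1)=1 g(1,1)=1
t=2: g(2,-2)=1 g(2,0)=2 g(2,2)=1
t=3: g(3,-3)=1 g(3,-1)=3 g(3,1)=3 g(3,3)=1
t=4: g(4,-4)=1 g(4,-2)=4 g(4,0)=6 g(4,2)=4 g(4,4)=1
t=5: g(5,-5)=1 g(5,-3)=5 g(5,-1)=10 g(5,1)=10 g(5,3)=5 g(5,5)=1
t=6: g(6,-6)=1 g(6,-4)=6 g(6,-2)=15 g(6,0)=20 g(6,2)=15 g(6,4)=6
t=7: g(7,-7)=1 g(7,-5)=7 g(7,-3)=21 g(7,-1)=35 g(7,1)=35 g(7,3)=21 g(7,5)=6
Paths never hitting 6: Σ_s g(7,s) = 126
Paths hitting 6: 2^7 - 126 = 2
P = 2/128 = 1/64

Answer: 1/64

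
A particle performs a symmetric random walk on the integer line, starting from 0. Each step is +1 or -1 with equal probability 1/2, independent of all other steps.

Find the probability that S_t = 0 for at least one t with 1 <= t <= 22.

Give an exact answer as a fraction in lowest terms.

Count via complement. Let g(t,s) = #length-t paths at position s with S_1..S_t all ≠ 0.
g(t,s) = g(t-1,s-1) + g(t-1,s+1) for s ≠ 0; g(t,0) = 0.
t=0: g(0,0)=1
t=1: g(1,-1)=1 g(1,1)=1
t=2: g(2,-2)=1 g(2,2)=1
t=3: g(3,-3)=1 g(3,-1)=1 g(3,1)=1 g(3,3)=1
t=4: g(4,-4)=1 g(4,-2)=2 g(4,2)=2 g(4,4)=1
t=5: g(5,-5)=1 g(5,-3)=3 g(5,-1)=2 g(5,1)=2 g(5,3)=3 g(5,5)=1
t=6: g(6,-6)=1 g(6,-4)=4 g(6,-2)=5 g(6,2)=5 g(6,4)=4 g(6,6)=1
t=7: g(7,-7)=1 g(7,-5)=5 g(7,-3)=9 g(7,-1)=5 g(7,1)=5 g(7,3)=9 g(7,5)=5 g(7,7)=1
t=8: g(8,-8)=1 g(8,-6)=6 g(8,-4)=14 g(8,-2)=14 g(8,2)=14 g(8,4)=14 g(8,6)=6 g(8,8)=1
t=9: g(9,-9)=1 g(9,-7)=7 g(9,-5)=20 g(9,-3)=28 g(9,-1)=14 g(9,1)=14 g(9,3)=28 g(9,5)=20 g(9,7)=7 g(9,9)=1
t=10: g(10,-10)=1 g(10,-8)=8 g(10,-6)=27 g(10,-4)=48 g(10,-2)=42 g(10,2)=42 g(10,4)=48 g(10,6)=27 g(10,8)=8 g(10,10)=1
t=11: g(11,-11)=1 g(11,-9)=9 g(11,-7)=35 g(11,-5)=75 g(11,-3)=90 g(11,-1)=42 g(11,1)=42 g(11,3)=90 g(11,5)=75 g(11,7)=35 g(11,9)=9 g(11,11)=1
t=12: g(12,-12)=1 g(12,-10)=10 g(12,-8)=44 g(12,-6)=110 g(12,-4)=165 g(12,-2)=132 g(12,2)=132 g(12,4)=165 g(12,6)=110 g(12,8)=44 g(12,10)=10 g(12,12)=1
t=13: g(13,-13)=1 g(13,-11)=11 g(13,-9)=54 g(13,-7)=154 g(13,-5)=275 g(13,-3)=297 g(13,-1)=132 g(13,1)=132 g(13,3)=297 g(13,5)=275 g(13,7)=154 g(13,9)=54 g(13,11)=11 g(13,13)=1
t=14: g(14,-14)=1 g(14,-12)=12 g(14,-10)=65 g(14,-8)=208 g(14,-6)=429 g(14,-4)=572 g(14,-2)=429 g(14,2)=429 g(14,4)=572 g(14,6)=429 g(14,8)=208 g(14,10)=65 g(14,12)=12 g(14,14)=1
t=15: g(15,-15)=1 g(15,-13)=13 g(15,-11)=77 g(15,-9)=273 g(15,-7)=637 g(15,-5)=1001 g(15,-3)=1001 g(15,-1)=429 g(15,1)=429 g(15,3)=1001 g(15,5)=1001 g(15,7)=637 g(15,9)=273 g(15,11)=77 g(15,13)=13 g(15,15)=1
t=16: g(16,-16)=1 g(16,-14)=14 g(16,-12)=90 g(16,-10)=350 g(16,-8)=910 g(16,-6)=1638 g(16,-4)=2002 g(16,-2)=1430 g(16,2)=1430 g(16,4)=2002 g(16,6)=1638 g(16,8)=910 g(16,10)=350 g(16,12)=90 g(16,14)=14 g(16,16)=1
t=17: g(17,-17)=1 g(17,-15)=15 g(17,-13)=104 g(17,-11)=440 g(17,-9)=1260 g(17,-7)=2548 g(17,-5)=3640 g(17,-3)=3432 g(17,-1)=1430 g(17,1)=1430 g(17,3)=3432 g(17,5)=3640 g(17,7)=2548 g(17,9)=1260 g(17,11)=440 g(17,13)=104 g(17,15)=15 g(17,17)=1
t=18: g(18,-18)=1 g(18,-16)=16 g(18,-14)=119 g(18,-12)=544 g(18,-10)=1700 g(18,-8)=3808 g(18,-6)=6188 g(18,-4)=7072 g(18,-2)=4862 g(18,2)=4862 g(18,4)=7072 g(18,6)=6188 g(18,8)=3808 g(18,10)=1700 g(18,12)=544 g(18,14)=119 g(18,16)=16 g(18,18)=1
t=19: g(19,-19)=1 g(19,-17)=17 g(19,-15)=135 g(19,-13)=663 g(19,-11)=2244 g(19,-9)=5508 g(19,-7)=9996 g(19,-5)=13260 g(19,-3)=11934 g(19,-1)=4862 g(19,1)=4862 g(19,3)=11934 g(19,5)=13260 g(19,7)=9996 g(19,9)=5508 g(19,11)=2244 g(19,13)=663 g(19,15)=135 g(19,17)=17 g(19,19)=1
t=20: g(20,-20)=1 g(20,-18)=18 g(20,-16)=152 g(20,-14)=798 g(20,-12)=2907 g(20,-10)=7752 g(20,-8)=15504 g(20,-6)=23256 g(20,-4)=25194 g(20,-2)=16796 g(20,2)=16796 g(20,4)=25194 g(20,6)=23256 g(20,8)=15504 g(20,10)=7752 g(20,12)=2907 g(20,14)=798 g(20,16)=152 g(20,18)=18 g(20,20)=1
t=21: g(21,-21)=1 g(21,-19)=19 g(21,-17)=170 g(21,-15)=950 g(21,-13)=3705 g(21,-11)=10659 g(21,-9)=23256 g(21,-7)=38760 g(21,-5)=48450 g(21,-3)=41990 g(21,-1)=16796 g(21,1)=16796 g(21,3)=41990 g(21,5)=48450 g(21,7)=38760 g(21,9)=23256 g(21,11)=10659 g(21,13)=3705 g(21,15)=950 g(21,17)=170 g(21,19)=19 g(21,21)=1
t=22: g(22,-22)=1 g(22,-20)=20 g(22,-18)=189 g(22,-16)=1120 g(22,-14)=4655 g(22,-12)=14364 g(22,-10)=33915 g(22,-8)=62016 g(22,-6)=87210 g(22,-4)=90440 g(22,-2)=58786 g(22,2)=58786 g(22,4)=90440 g(22,6)=87210 g(22,8)=62016 g(22,10)=33915 g(22,12)=14364 g(22,14)=4655 g(22,16)=1120 g(22,18)=189 g(22,20)=20 g(22,22)=1
Paths never hitting 0: Σ_s g(22,s) = 705432
Paths hitting 0: 2^22 - 705432 = 3488872
P = 3488872/4194304 = 436109/524288

Answer: 436109/524288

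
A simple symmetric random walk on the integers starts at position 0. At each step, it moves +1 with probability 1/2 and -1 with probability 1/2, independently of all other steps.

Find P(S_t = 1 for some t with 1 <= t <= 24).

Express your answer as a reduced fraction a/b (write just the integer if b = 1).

Count via complement. Let g(t,s) = #length-t paths at position s with S_1..S_t all ≠ 1.
g(t,s) = g(t-1,s-1) + g(t-1,s+1) for s ≠ 1; g(t,1) = 0.
t=0: g(0,0)=1
t=1: g(1,-1)=1
t=2: g(2,-2)=1 g(2,0)=1
t=3: g(3,-3)=1 g(3,-1)=2
t=4: g(4,-4)=1 g(4,-2)=3 g(4,0)=2
t=5: g(5,-5)=1 g(5,-3)=4 g(5,-1)=5
t=6: g(6,-6)=1 g(6,-4)=5 g(6,-2)=9 g(6,0)=5
t=7: g(7,-7)=1 g(7,-5)=6 g(7,-3)=14 g(7,-1)=14
t=8: g(8,-8)=1 g(8,-6)=7 g(8,-4)=20 g(8,-2)=28 g(8,0)=14
t=9: g(9,-9)=1 g(9,-7)=8 g(9,-5)=27 g(9,-3)=48 g(9,-1)=42
t=10: g(10,-10)=1 g(10,-8)=9 g(10,-6)=35 g(10,-4)=75 g(10,-2)=90 g(10,0)=42
t=11: g(11,-11)=1 g(11,-9)=10 g(11,-7)=44 g(11,-5)=110 g(11,-3)=165 g(11,-1)=132
t=12: g(12,-12)=1 g(12,-10)=11 g(12,-8)=54 g(12,-6)=154 g(12,-4)=275 g(12,-2)=297 g(12,0)=132
t=13: g(13,-13)=1 g(13,-11)=12 g(13,-9)=65 g(13,-7)=208 g(13,-5)=429 g(13,-3)=572 g(13,-1)=429
t=14: g(14,-14)=1 g(14,-12)=13 g(14,-10)=77 g(14,-8)=273 g(14,-6)=637 g(14,-4)=1001 g(14,-2)=1001 g(14,0)=429
t=15: g(15,-15)=1 g(15,-13)=14 g(15,-11)=90 g(15,-9)=350 g(15,-7)=910 g(15,-5)=1638 g(15,-3)=2002 g(15,-1)=1430
t=16: g(16,-16)=1 g(16,-14)=15 g(16,-12)=104 g(16,-10)=440 g(16,-8)=1260 g(16,-6)=2548 g(16,-4)=3640 g(16,-2)=3432 g(16,0)=1430
t=17: g(17,-17)=1 g(17,-15)=16 g(17,-13)=119 g(17,-11)=544 g(17,-9)=1700 g(17,-7)=3808 g(17,-5)=6188 g(17,-3)=7072 g(17,-1)=4862
t=18: g(18,-18)=1 g(18,-16)=17 g(18,-14)=135 g(18,-12)=663 g(18,-10)=2244 g(18,-8)=5508 g(18,-6)=9996 g(18,-4)=13260 g(18,-2)=11934 g(18,0)=4862
t=19: g(19,-19)=1 g(19,-17)=18 g(19,-15)=152 g(19,-13)=798 g(19,-11)=2907 g(19,-9)=7752 g(19,-7)=15504 g(19,-5)=23256 g(19,-3)=25194 g(19,-1)=16796
t=20: g(20,-20)=1 g(20,-18)=19 g(20,-16)=170 g(20,-14)=950 g(20,-12)=3705 g(20,-10)=10659 g(20,-8)=23256 g(20,-6)=38760 g(20,-4)=48450 g(20,-2)=41990 g(20,0)=16796
t=21: g(21,-21)=1 g(21,-19)=20 g(21,-17)=189 g(21,-15)=1120 g(21,-13)=4655 g(21,-11)=14364 g(21,-9)=33915 g(21,-7)=62016 g(21,-5)=87210 g(21,-3)=90440 g(21,-1)=58786
t=22: g(22,-22)=1 g(22,-20)=21 g(22,-18)=209 g(22,-16)=1309 g(22,-14)=5775 g(22,-12)=19019 g(22,-10)=48279 g(22,-8)=95931 g(22,-6)=149226 g(22,-4)=177650 g(22,-2)=149226 g(22,0)=58786
t=23: g(23,-23)=1 g(23,-21)=22 g(23,-19)=230 g(23,-17)=1518 g(23,-15)=7084 g(23,-13)=24794 g(23,-11)=67298 g(23,-9)=144210 g(23,-7)=245157 g(23,-5)=326876 g(23,-3)=326876 g(23,-1)=208012
t=24: g(24,-24)=1 g(24,-22)=23 g(24,-20)=252 g(24,-18)=1748 g(24,-16)=8602 g(24,-14)=31878 g(24,-12)=92092 g(24,-10)=211508 g(24,-8)=389367 g(24,-6)=572033 g(24,-4)=653752 g(24,-2)=534888 g(24,0)=208012
Paths never hitting 1: Σ_s g(24,s) = 2704156
Paths hitting 1: 2^24 - 2704156 = 14073060
P = 14073060/16777216 = 3518265/4194304

Answer: 3518265/4194304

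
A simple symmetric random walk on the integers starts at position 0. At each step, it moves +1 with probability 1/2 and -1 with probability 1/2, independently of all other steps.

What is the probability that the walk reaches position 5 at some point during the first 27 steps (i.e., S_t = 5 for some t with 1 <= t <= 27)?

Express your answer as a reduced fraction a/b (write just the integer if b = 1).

Answer: 46295513/134217728

Derivation:
Count via complement. Let g(t,s) = #length-t paths at position s with S_1..S_t all ≠ 5.
g(t,s) = g(t-1,s-1) + g(t-1,s+1) for s ≠ 5; g(t,5) = 0.
t=0: g(0,0)=1
t=1: g(1,-1)=1 g(1,1)=1
t=2: g(2,-2)=1 g(2,0)=2 g(2,2)=1
t=3: g(3,-3)=1 g(3,-1)=3 g(3,1)=3 g(3,3)=1
t=4: g(4,-4)=1 g(4,-2)=4 g(4,0)=6 g(4,2)=4 g(4,4)=1
t=5: g(5,-5)=1 g(5,-3)=5 g(5,-1)=10 g(5,1)=10 g(5,3)=5
t=6: g(6,-6)=1 g(6,-4)=6 g(6,-2)=15 g(6,0)=20 g(6,2)=15 g(6,4)=5
t=7: g(7,-7)=1 g(7,-5)=7 g(7,-3)=21 g(7,-1)=35 g(7,1)=35 g(7,3)=20
t=8: g(8,-8)=1 g(8,-6)=8 g(8,-4)=28 g(8,-2)=56 g(8,0)=70 g(8,2)=55 g(8,4)=20
t=9: g(9,-9)=1 g(9,-7)=9 g(9,-5)=36 g(9,-3)=84 g(9,-1)=126 g(9,1)=125 g(9,3)=75
t=10: g(10,-10)=1 g(10,-8)=10 g(10,-6)=45 g(10,-4)=120 g(10,-2)=210 g(10,0)=251 g(10,2)=200 g(10,4)=75
t=11: g(11,-11)=1 g(11,-9)=11 g(11,-7)=55 g(11,-5)=165 g(11,-3)=330 g(11,-1)=461 g(11,1)=451 g(11,3)=275
t=12: g(12,-12)=1 g(12,-10)=12 g(12,-8)=66 g(12,-6)=220 g(12,-4)=495 g(12,-2)=791 g(12,0)=912 g(12,2)=726 g(12,4)=275
t=13: g(13,-13)=1 g(13,-11)=13 g(13,-9)=78 g(13,-7)=286 g(13,-5)=715 g(13,-3)=1286 g(13,-1)=1703 g(13,1)=1638 g(13,3)=1001
t=14: g(14,-14)=1 g(14,-12)=14 g(14,-10)=91 g(14,-8)=364 g(14,-6)=1001 g(14,-4)=2001 g(14,-2)=2989 g(14,0)=3341 g(14,2)=2639 g(14,4)=1001
t=15: g(15,-15)=1 g(15,-13)=15 g(15,-11)=105 g(15,-9)=455 g(15,-7)=1365 g(15,-5)=3002 g(15,-3)=4990 g(15,-1)=6330 g(15,1)=5980 g(15,3)=3640
t=16: g(16,-16)=1 g(16,-14)=16 g(16,-12)=120 g(16,-10)=560 g(16,-8)=1820 g(16,-6)=4367 g(16,-4)=7992 g(16,-2)=11320 g(16,0)=12310 g(16,2)=9620 g(16,4)=3640
t=17: g(17,-17)=1 g(17,-15)=17 g(17,-13)=136 g(17,-11)=680 g(17,-9)=2380 g(17,-7)=6187 g(17,-5)=12359 g(17,-3)=19312 g(17,-1)=23630 g(17,1)=21930 g(17,3)=13260
t=18: g(18,-18)=1 g(18,-16)=18 g(18,-14)=153 g(18,-12)=816 g(18,-10)=3060 g(18,-8)=8567 g(18,-6)=18546 g(18,-4)=31671 g(18,-2)=42942 g(18,0)=45560 g(18,2)=35190 g(18,4)=13260
t=19: g(19,-19)=1 g(19,-17)=19 g(19,-15)=171 g(19,-13)=969 g(19,-11)=3876 g(19,-9)=11627 g(19,-7)=27113 g(19,-5)=50217 g(19,-3)=74613 g(19,-1)=88502 g(19,1)=80750 g(19,3)=48450
t=20: g(20,-20)=1 g(20,-18)=20 g(20,-16)=190 g(20,-14)=1140 g(20,-12)=4845 g(20,-10)=15503 g(20,-8)=38740 g(20,-6)=77330 g(20,-4)=124830 g(20,-2)=163115 g(20,0)=169252 g(20,2)=129200 g(20,4)=48450
t=21: g(21,-21)=1 g(21,-19)=21 g(21,-17)=210 g(21,-15)=1330 g(21,-13)=5985 g(21,-11)=20348 g(21,-9)=54243 g(21,-7)=116070 g(21,-5)=202160 g(21,-3)=287945 g(21,-1)=332367 g(21,1)=298452 g(21,3)=177650
t=22: g(22,-22)=1 g(22,-20)=22 g(22,-18)=231 g(22,-16)=1540 g(22,-14)=7315 g(22,-12)=26333 g(22,-10)=74591 g(22,-8)=170313 g(22,-6)=318230 g(22,-4)=490105 g(22,-2)=620312 g(22,0)=630819 g(22,2)=476102 g(22,4)=177650
t=23: g(23,-23)=1 g(23,-21)=23 g(23,-19)=253 g(23,-17)=1771 g(23,-15)=8855 g(23,-13)=33648 g(23,-11)=100924 g(23,-9)=244904 g(23,-7)=488543 g(23,-5)=808335 g(23,-3)=1110417 g(23,-1)=1251131 g(23,1)=1106921 g(23,3)=653752
t=24: g(24,-24)=1 g(24,-22)=24 g(24,-20)=276 g(24,-18)=2024 g(24,-16)=10626 g(24,-14)=42503 g(24,-12)=134572 g(24,-10)=345828 g(24,-8)=733447 g(24,-6)=1296878 g(24,-4)=1918752 g(24,-2)=2361548 g(24,0)=2358052 g(24,2)=1760673 g(24,4)=653752
t=25: g(25,-25)=1 g(25,-23)=25 g(25,-21)=300 g(25,-19)=2300 g(25,-17)=12650 g(25,-15)=53129 g(25,-13)=177075 g(25,-11)=480400 g(25,-9)=1079275 g(25,-7)=2030325 g(25,-5)=3215630 g(25,-3)=4280300 g(25,-1)=4719600 g(25,1)=4118725 g(25,3)=2414425
t=26: g(26,-26)=1 g(26,-24)=26 g(26,-22)=325 g(26,-20)=2600 g(26,-18)=14950 g(26,-16)=65779 g(26,-14)=230204 g(26,-12)=657475 g(26,-10)=1559675 g(26,-8)=3109600 g(26,-6)=5245955 g(26,-4)=7495930 g(26,-2)=8999900 g(26,0)=8838325 g(26,2)=6533150 g(26,4)=2414425
t=27: g(27,-27)=1 g(27,-25)=27 g(27,-23)=351 g(27,-21)=2925 g(27,-19)=17550 g(27,-17)=80729 g(27,-15)=295983 g(27,-13)=887679 g(27,-11)=2217150 g(27,-9)=4669275 g(27,-7)=8355555 g(27,-5)=12741885 g(27,-3)=16495830 g(27,-1)=17838225 g(27,1)=15371475 g(27,3)=8947575
Paths never hitting 5: Σ_s g(27,s) = 87922215
Paths hitting 5: 2^27 - 87922215 = 46295513
P = 46295513/134217728 = 46295513/134217728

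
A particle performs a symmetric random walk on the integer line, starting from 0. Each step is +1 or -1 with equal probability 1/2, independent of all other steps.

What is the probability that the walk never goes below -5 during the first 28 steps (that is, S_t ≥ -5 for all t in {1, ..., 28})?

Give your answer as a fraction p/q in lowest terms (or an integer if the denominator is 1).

Answer: 98659305/134217728

Derivation:
Let f(t,s) = #length-t paths at position s with S_1..S_t all ≥ -5.
f(t,s) = f(t-1,s-1) + f(t-1,s+1) for s ≥ -5; f(t,s) = 0 for s < -5.
t=0: f(0,0)=1
t=1: f(1,-1)=1 f(1,1)=1
t=2: f(2,-2)=1 f(2,0)=2 f(2,2)=1
t=3: f(3,-3)=1 f(3,-1)=3 f(3,1)=3 f(3,3)=1
t=4: f(4,-4)=1 f(4,-2)=4 f(4,0)=6 f(4,2)=4 f(4,4)=1
t=5: f(5,-5)=1 f(5,-3)=5 f(5,-1)=10 f(5,1)=10 f(5,3)=5 f(5,5)=1
t=6: f(6,-4)=6 f(6,-2)=15 f(6,0)=20 f(6,2)=15 f(6,4)=6 f(6,6)=1
t=7: f(7,-5)=6 f(7,-3)=21 f(7,-1)=35 f(7,1)=35 f(7,3)=21 f(7,5)=7 f(7,7)=1
t=8: f(8,-4)=27 f(8,-2)=56 f(8,0)=70 f(8,2)=56 f(8,4)=28 f(8,6)=8 f(8,8)=1
t=9: f(9,-5)=27 f(9,-3)=83 f(9,-1)=126 f(9,1)=126 f(9,3)=84 f(9,5)=36 f(9,7)=9 f(9,9)=1
t=10: f(10,-4)=110 f(10,-2)=209 f(10,0)=252 f(10,2)=210 f(10,4)=120 f(10,6)=45 f(10,8)=10 f(10,10)=1
t=11: f(11,-5)=110 f(11,-3)=319 f(11,-1)=461 f(11,1)=462 f(11,3)=330 f(11,5)=165 f(11,7)=55 f(11,9)=11 f(11,11)=1
t=12: f(12,-4)=429 f(12,-2)=780 f(12,0)=923 f(12,2)=792 f(12,4)=495 f(12,6)=220 f(12,8)=66 f(12,10)=12 f(12,12)=1
t=13: f(13,-5)=429 f(13,-3)=1209 f(13,-1)=1703 f(13,1)=1715 f(13,3)=1287 f(13,5)=715 f(13,7)=286 f(13,9)=78 f(13,11)=13 f(13,13)=1
t=14: f(14,-4)=1638 f(14,-2)=2912 f(14,0)=3418 f(14,2)=3002 f(14,4)=2002 f(14,6)=1001 f(14,8)=364 f(14,10)=91 f(14,12)=14 f(14,14)=1
t=15: f(15,-5)=1638 f(15,-3)=4550 f(15,-1)=6330 f(15,1)=6420 f(15,3)=5004 f(15,5)=3003 f(15,7)=1365 f(15,9)=455 f(15,11)=105 f(15,13)=15 f(15,15)=1
t=16: f(16,-4)=6188 f(16,-2)=10880 f(16,0)=12750 f(16,2)=11424 f(16,4)=8007 f(16,6)=4368 f(16,8)=1820 f(16,10)=560 f(16,12)=120 f(16,14)=16 f(16,16)=1
t=17: f(17,-5)=6188 f(17,-3)=17068 f(17,-1)=23630 f(17,1)=24174 f(17,3)=19431 f(17,5)=12375 f(17,7)=6188 f(17,9)=2380 f(17,11)=680 f(17,13)=136 f(17,15)=17 f(17,17)=1
t=18: f(18,-4)=23256 f(18,-2)=40698 f(18,0)=47804 f(18,2)=43605 f(18,4)=31806 f(18,6)=18563 f(18,8)=8568 f(18,10)=3060 f(18,12)=816 f(18,14)=153 f(18,16)=18 f(18,18)=1
t=19: f(19,-5)=23256 f(19,-3)=63954 f(19,-1)=88502 f(19,1)=91409 f(19,3)=75411 f(19,5)=50369 f(19,7)=27131 f(19,9)=11628 f(19,11)=3876 f(19,13)=969 f(19,15)=171 f(19,17)=19 f(19,19)=1
t=20: f(20,-4)=87210 f(20,-2)=152456 f(20,0)=179911 f(20,2)=166820 f(20,4)=125780 f(20,6)=77500 f(20,8)=38759 f(20,10)=15504 f(20,12)=4845 f(20,14)=1140 f(20,16)=190 f(20,18)=20 f(20,20)=1
t=21: f(21,-5)=87210 f(21,-3)=239666 f(21,-1)=332367 f(21,1)=346731 f(21,3)=292600 f(21,5)=203280 f(21,7)=116259 f(21,9)=54263 f(21,11)=20349 f(21,13)=5985 f(21,15)=1330 f(21,17)=210 f(21,19)=21 f(21,21)=1
t=22: f(22,-4)=326876 f(22,-2)=572033 f(22,0)=679098 f(22,2)=639331 f(22,4)=495880 f(22,6)=319539 f(22,8)=170522 f(22,10)=74612 f(22,12)=26334 f(22,14)=7315 f(22,16)=1540 f(22,18)=231 f(22,20)=22 f(22,22)=1
t=23: f(23,-5)=326876 f(23,-3)=898909 f(23,-1)=1251131 f(23,1)=1318429 f(23,3)=1135211 f(23,5)=815419 f(23,7)=490061 f(23,9)=245134 f(23,11)=100946 f(23,13)=33649 f(23,15)=8855 f(23,17)=1771 f(23,19)=253 f(23,21)=23 f(23,23)=1
t=24: f(24,-4)=1225785 f(24,-2)=2150040 f(24,0)=2569560 f(24,2)=2453640 f(24,4)=1950630 f(24,6)=1305480 f(24,8)=735195 f(24,10)=346080 f(24,12)=134595 f(24,14)=42504 f(24,16)=10626 f(24,18)=2024 f(24,20)=276 f(24,22)=24 f(24,24)=1
t=25: f(25,-5)=1225785 f(25,-3)=3375825 f(25,-1)=4719600 f(25,1)=5023200 f(25,3)=4404270 f(25,5)=3256110 f(25,7)=2040675 f(25,9)=1081275 f(25,11)=480675 f(25,13)=177099 f(25,15)=53130 f(25,17)=12650 f(25,19)=2300 f(25,21)=300 f(25,23)=25 f(25,25)=1
t=26: f(26,-4)=4601610 f(26,-2)=8095425 f(26,0)=9742800 f(26,2)=9427470 f(26,4)=7660380 f(26,6)=5296785 f(26,8)=3121950 f(26,10)=1561950 f(26,12)=657774 f(26,14)=230229 f(26,16)=65780 f(26,18)=14950 f(26,20)=2600 f(26,22)=325 f(26,24)=26 f(26,26)=1
t=27: f(27,-5)=4601610 f(27,-3)=12697035 f(27,-1)=17838225 f(27,1)=19170270 f(27,3)=17087850 f(27,5)=12957165 f(27,7)=8418735 f(27,9)=4683900 f(27,11)=2219724 f(27,13)=888003 f(27,15)=296009 f(27,17)=80730 f(27,19)=17550 f(27,21)=2925 f(27,23)=351 f(27,25)=27 f(27,27)=1
t=28: f(28,-4)=17298645 f(28,-2)=30535260 f(28,0)=37008495 f(28,2)=36258120 f(28,4)=30045015 f(28,6)=21375900 f(28,8)=13102635 f(28,10)=6903624 f(28,12)=3107727 f(28,14)=1184012 f(28,16)=376739 f(28,18)=98280 f(28,20)=20475 f(28,22)=3276 f(28,24)=378 f(28,26)=28 f(28,28)=1
Σ_s f(28,s) = 197318610
P = 197318610/268435456 = 98659305/134217728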